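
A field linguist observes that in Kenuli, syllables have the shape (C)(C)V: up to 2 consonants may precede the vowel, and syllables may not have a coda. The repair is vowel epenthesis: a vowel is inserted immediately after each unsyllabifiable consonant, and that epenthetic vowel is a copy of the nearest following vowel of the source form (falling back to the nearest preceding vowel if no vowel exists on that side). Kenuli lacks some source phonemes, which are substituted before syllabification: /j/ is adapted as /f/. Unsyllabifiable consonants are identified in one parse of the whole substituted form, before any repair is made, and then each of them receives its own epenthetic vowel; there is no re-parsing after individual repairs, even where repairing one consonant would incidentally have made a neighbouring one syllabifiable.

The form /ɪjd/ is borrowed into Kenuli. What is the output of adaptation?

Substitution: /j/ → /f/, giving /ɪfd/.
Syllabifying with onset maximization leaves /f/, /d/ stranded (no codas are permitted; onsets may contain at most 2 consonants).
Epenthesis after each stranded consonant: /f/ → /fɪ/, /d/ → /dɪ/.

ɪfɪdɪ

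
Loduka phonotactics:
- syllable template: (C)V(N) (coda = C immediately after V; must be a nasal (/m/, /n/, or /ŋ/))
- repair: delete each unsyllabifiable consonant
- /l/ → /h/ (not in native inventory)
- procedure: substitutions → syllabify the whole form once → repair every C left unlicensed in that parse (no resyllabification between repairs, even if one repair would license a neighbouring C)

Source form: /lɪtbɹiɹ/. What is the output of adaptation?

hɪɹi

Substitution: /l/ → /h/, giving /hɪtbɹiɹ/.
Syllabifying with onset maximization leaves /t/, /b/, /ɹ/ stranded (only a nasal (/m/, /n/, or /ŋ/) is licensed in coda position; onsets are limited to one consonant).
Deletion applies to /t/, /b/, /ɹ/.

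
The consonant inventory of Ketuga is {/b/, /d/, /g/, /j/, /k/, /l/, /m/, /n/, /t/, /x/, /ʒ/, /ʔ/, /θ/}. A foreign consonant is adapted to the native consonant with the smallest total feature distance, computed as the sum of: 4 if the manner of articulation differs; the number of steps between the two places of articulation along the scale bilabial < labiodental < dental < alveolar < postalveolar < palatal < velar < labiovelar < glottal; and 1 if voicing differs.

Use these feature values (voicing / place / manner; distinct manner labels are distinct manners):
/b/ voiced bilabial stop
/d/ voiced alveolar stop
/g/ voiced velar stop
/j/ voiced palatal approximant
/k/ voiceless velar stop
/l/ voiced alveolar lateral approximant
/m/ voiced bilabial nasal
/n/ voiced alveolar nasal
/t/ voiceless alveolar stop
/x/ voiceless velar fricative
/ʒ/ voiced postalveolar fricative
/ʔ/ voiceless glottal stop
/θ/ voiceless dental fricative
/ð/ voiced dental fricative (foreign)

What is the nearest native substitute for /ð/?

θ

/θ/ is closest: same manner (fricative), place distance 0 (dental→dental), voicing differs (+1); total 1. Next closest is /ʒ/ at distance 2.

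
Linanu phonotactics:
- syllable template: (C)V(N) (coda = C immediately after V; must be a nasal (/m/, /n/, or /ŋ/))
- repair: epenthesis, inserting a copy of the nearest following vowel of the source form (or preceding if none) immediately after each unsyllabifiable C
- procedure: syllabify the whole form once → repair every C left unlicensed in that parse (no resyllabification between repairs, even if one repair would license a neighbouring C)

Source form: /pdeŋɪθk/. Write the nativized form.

pedeŋɪθɪkɪ

Syllabifying with onset maximization leaves /p/, /θ/, /k/ stranded (only a nasal (/m/, /n/, or /ŋ/) is licensed in coda position; onsets are limited to one consonant).
Epenthesis after each stranded consonant: /p/ → /pe/, /θ/ → /θɪ/, /k/ → /kɪ/.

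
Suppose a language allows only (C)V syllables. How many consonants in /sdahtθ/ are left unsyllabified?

Under (C)V, the unsyllabifiable consonants are /s/, /h/, /t/, /θ/ (no codas are permitted; onsets are limited to one consonant).

4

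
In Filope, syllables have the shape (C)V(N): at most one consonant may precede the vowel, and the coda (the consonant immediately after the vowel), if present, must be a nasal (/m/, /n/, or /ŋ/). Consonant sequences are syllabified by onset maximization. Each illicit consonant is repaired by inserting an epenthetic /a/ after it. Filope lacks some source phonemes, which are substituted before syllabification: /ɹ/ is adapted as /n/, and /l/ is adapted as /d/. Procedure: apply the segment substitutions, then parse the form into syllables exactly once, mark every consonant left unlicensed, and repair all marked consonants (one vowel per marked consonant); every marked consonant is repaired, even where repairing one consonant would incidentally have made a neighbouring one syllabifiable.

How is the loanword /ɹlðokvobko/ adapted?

Substitution: /ɹ/ → /n/, /l/ → /d/, giving /ndðokvobko/.
Under (C)V(N), the unsyllabifiable consonants are /n/, /d/, /k/, /b/ (only a nasal (/m/, /n/, or /ŋ/) is licensed in coda position; onsets are limited to one consonant).
Each unlicensed consonant becomes the onset of a new syllable: /n/ → /na/, /d/ → /da/, /k/ → /ka/, /b/ → /ba/.

nadaðokavobako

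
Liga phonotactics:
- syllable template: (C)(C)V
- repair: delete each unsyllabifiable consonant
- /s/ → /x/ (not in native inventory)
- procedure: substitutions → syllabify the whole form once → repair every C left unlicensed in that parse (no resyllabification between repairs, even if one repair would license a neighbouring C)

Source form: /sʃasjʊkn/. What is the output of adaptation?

xʃaxjʊ

Substitution: /s/ → /x/, giving /xʃaxjʊkn/.
Syllabifying with onset maximization leaves /k/, /n/ stranded (no codas are permitted; onsets may contain at most 2 consonants).
Deleting the stranded consonants removes /k/, /n/.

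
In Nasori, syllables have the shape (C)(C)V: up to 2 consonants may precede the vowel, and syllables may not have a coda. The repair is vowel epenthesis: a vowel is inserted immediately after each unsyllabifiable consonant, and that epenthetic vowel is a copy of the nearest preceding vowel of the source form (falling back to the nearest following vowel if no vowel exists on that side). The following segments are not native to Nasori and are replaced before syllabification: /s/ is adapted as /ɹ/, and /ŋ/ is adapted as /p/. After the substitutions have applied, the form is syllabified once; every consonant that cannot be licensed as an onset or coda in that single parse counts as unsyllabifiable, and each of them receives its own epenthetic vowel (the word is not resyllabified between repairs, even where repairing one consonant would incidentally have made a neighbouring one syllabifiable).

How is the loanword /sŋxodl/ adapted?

Substitution: /s/ → /ɹ/, /ŋ/ → /p/, giving /ɹpxodl/.
The consonants /ɹ/, /d/, /l/ cannot be parsed into a legal (C)(C)V syllable (no codas are permitted; onsets may contain at most 2 consonants).
Inserting the epenthetic vowel yields /ɹ/ → /ɹo/, /d/ → /do/, /l/ → /lo/.

ɹopxodolo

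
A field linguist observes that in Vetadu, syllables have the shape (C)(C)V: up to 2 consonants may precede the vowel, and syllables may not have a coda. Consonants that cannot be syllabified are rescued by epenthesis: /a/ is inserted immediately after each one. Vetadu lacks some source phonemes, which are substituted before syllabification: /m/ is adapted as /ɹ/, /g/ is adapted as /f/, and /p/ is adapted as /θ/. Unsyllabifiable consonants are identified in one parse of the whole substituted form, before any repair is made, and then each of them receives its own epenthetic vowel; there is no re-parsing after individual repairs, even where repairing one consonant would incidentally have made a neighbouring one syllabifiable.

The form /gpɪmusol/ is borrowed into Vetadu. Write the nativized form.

fθɪɹusola

Substitution: /g/ → /f/, /p/ → /θ/, /m/ → /ɹ/, giving /fθɪɹusol/.
The consonants /l/ cannot be parsed into a legal (C)(C)V syllable (no codas are permitted; onsets may contain at most 2 consonants).
Epenthesis after each stranded consonant: /l/ → /la/.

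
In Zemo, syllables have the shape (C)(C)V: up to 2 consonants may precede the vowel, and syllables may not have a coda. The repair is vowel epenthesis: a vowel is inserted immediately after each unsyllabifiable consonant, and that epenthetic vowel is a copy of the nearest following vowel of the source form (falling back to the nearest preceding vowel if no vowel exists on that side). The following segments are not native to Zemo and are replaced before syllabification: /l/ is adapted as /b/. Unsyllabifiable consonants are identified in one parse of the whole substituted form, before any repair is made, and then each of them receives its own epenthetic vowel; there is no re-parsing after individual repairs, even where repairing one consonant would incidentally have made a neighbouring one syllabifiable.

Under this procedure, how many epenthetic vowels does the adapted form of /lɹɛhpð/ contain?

3

After substitution the input is /bɹɛhpð/.
The unsyllabifiable consonants are /h/, /p/, /ð/; each receives one epenthetic vowel.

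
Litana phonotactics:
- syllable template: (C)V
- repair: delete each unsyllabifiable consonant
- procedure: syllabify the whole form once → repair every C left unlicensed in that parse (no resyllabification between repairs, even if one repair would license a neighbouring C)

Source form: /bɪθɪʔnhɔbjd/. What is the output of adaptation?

Syllabifying with onset maximization leaves /ʔ/, /n/, /b/, /j/, /d/ stranded (no codas are permitted; onsets are limited to one consonant).
Deletion applies to /ʔ/, /n/, /b/, /j/, /d/.

bɪθɪhɔ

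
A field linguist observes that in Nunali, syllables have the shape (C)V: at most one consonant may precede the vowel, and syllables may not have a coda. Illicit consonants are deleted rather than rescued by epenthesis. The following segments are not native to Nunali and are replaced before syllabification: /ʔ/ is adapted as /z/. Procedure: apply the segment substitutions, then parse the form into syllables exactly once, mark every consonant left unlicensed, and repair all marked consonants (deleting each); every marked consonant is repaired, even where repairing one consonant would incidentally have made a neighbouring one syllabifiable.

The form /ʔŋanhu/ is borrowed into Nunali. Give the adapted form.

ŋahu

Substitution: /ʔ/ → /z/, giving /zŋanhu/.
The consonants /z/, /n/ cannot be parsed into a legal (C)V syllable (no codas are permitted; onsets are limited to one consonant).
Each unlicensed consonant is deleted: /z/, /n/.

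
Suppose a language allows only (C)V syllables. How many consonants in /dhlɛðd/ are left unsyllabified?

4

Under (C)V, the unsyllabifiable consonants are /d/, /h/, /ð/, /d/ (no codas are permitted; onsets are limited to one consonant).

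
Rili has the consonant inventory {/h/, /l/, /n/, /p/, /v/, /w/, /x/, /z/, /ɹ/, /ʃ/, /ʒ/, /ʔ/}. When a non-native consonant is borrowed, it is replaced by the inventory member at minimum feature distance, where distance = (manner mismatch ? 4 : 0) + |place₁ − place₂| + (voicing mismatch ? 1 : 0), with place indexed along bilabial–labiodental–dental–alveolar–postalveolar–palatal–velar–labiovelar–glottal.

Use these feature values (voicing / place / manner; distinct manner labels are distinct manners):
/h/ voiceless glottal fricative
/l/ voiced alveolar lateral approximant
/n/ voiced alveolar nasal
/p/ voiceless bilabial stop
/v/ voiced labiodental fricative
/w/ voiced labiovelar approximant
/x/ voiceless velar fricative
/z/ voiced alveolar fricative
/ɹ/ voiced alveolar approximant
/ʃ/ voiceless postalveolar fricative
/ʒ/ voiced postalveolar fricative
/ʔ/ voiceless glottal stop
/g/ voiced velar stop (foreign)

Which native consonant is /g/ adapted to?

/ʔ/ is closest: same manner (stop), place distance 2 (velar→glottal), voicing differs (+1); total 3. Next closest is /w/ at distance 5.

ʔ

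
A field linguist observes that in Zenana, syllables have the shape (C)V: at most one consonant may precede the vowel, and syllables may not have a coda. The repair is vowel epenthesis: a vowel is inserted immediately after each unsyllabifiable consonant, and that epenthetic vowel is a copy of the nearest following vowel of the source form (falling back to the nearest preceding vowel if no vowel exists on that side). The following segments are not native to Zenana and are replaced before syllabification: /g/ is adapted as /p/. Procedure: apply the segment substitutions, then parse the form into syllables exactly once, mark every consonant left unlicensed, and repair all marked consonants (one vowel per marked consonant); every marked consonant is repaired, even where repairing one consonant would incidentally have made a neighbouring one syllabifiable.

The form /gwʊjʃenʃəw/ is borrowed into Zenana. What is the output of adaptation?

pʊwʊjeʃenəʃəwə

Substitution: /g/ → /p/, giving /pwʊjʃenʃəw/.
Syllabifying with onset maximization leaves /p/, /j/, /n/, /w/ stranded (no codas are permitted; onsets are limited to one consonant).
Inserting the epenthetic vowel yields /p/ → /pʊ/, /j/ → /je/, /n/ → /nə/, /w/ → /wə/.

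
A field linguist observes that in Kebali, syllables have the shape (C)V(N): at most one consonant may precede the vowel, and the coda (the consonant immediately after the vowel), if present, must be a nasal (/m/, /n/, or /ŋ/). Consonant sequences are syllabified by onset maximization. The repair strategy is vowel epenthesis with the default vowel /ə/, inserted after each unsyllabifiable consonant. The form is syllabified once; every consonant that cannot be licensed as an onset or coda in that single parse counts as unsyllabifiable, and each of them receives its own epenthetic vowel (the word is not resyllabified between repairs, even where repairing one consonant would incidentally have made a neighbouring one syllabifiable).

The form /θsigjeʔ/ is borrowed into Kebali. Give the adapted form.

Syllabifying with onset maximization leaves /θ/, /g/, /ʔ/ stranded (only a nasal (/m/, /n/, or /ŋ/) is licensed in coda position; onsets are limited to one consonant).
Epenthesis after each stranded consonant: /θ/ → /θə/, /g/ → /gə/, /ʔ/ → /ʔə/.

θəsigəjeʔə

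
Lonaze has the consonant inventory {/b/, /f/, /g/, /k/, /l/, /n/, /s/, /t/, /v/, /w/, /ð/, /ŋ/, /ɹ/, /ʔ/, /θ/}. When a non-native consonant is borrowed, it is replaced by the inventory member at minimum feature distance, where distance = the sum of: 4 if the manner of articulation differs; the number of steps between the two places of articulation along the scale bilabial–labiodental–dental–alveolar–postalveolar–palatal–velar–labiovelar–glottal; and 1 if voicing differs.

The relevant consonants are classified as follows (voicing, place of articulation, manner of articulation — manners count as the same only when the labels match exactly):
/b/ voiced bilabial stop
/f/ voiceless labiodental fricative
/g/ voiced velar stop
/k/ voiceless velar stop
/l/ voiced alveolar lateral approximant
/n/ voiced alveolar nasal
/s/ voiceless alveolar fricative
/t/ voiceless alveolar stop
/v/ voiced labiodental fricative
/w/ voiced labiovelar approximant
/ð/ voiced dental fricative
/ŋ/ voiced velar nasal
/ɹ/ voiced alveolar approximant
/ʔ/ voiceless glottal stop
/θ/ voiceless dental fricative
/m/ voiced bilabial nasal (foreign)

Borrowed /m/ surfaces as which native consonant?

n

/n/ is closest: same manner (nasal), place distance 3 (bilabial→alveolar), same voicing; total 3. Next closest is /b/ at distance 4.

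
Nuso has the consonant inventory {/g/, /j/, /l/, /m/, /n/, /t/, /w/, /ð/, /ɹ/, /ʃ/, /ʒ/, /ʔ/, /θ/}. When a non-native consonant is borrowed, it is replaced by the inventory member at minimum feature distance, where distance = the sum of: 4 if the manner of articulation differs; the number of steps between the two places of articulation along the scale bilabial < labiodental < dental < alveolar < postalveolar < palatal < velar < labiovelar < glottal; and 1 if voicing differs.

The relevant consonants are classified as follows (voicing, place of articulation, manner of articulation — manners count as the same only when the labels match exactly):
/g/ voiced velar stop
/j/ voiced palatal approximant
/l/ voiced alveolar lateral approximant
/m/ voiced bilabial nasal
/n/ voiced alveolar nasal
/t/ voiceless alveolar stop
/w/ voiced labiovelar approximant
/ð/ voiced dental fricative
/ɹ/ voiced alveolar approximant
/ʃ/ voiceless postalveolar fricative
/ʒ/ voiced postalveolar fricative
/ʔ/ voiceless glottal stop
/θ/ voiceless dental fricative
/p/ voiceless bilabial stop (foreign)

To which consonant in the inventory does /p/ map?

/t/ is closest: same manner (stop), place distance 3 (bilabial→alveolar), same voicing; total 3. Next closest is /m/ at distance 5.

t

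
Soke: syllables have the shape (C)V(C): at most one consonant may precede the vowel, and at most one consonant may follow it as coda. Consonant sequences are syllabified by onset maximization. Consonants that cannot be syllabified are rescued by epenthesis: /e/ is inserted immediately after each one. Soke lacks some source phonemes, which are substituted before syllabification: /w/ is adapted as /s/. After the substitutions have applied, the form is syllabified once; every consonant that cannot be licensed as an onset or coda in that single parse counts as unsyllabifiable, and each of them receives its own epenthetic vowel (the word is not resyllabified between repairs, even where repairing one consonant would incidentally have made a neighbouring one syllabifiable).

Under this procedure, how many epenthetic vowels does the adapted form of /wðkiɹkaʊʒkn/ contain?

After substitution the input is /sðkiɹkaʊʒkn/.
The unsyllabifiable consonants are /s/, /ð/, /k/, /n/; each receives one epenthetic vowel.

4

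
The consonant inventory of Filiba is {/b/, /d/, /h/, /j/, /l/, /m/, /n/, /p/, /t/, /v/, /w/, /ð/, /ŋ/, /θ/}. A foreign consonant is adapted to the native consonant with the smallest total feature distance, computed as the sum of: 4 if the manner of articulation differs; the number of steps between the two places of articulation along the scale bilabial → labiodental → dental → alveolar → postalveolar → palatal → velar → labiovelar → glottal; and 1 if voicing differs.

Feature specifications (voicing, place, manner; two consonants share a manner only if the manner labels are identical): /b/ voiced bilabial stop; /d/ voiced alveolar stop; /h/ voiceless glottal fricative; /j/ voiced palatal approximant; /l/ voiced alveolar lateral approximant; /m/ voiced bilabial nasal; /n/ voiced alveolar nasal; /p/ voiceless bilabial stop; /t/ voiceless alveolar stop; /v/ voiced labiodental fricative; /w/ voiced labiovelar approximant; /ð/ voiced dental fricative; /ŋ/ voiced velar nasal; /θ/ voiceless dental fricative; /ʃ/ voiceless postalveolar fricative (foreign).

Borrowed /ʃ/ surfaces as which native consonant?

θ

/θ/ is closest: same manner (fricative), place distance 2 (postalveolar→dental), same voicing; total 2. Next closest is /ð/ at distance 3.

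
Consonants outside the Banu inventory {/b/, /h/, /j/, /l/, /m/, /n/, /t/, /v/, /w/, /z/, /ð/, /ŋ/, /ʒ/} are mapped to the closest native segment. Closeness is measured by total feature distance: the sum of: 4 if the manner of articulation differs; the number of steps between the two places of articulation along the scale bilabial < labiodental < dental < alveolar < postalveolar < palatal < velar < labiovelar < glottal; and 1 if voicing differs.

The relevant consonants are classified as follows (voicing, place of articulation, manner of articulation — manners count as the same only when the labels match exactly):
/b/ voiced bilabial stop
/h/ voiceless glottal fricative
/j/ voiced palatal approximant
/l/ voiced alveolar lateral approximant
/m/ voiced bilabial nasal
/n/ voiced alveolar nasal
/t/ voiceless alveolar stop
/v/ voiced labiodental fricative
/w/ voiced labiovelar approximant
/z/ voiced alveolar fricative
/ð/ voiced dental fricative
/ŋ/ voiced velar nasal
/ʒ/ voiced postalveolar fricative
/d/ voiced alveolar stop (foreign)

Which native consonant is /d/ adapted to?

t

/t/ is closest: same manner (stop), place distance 0 (alveolar→alveolar), voicing differs (+1); total 1. Next closest is /b/ at distance 3.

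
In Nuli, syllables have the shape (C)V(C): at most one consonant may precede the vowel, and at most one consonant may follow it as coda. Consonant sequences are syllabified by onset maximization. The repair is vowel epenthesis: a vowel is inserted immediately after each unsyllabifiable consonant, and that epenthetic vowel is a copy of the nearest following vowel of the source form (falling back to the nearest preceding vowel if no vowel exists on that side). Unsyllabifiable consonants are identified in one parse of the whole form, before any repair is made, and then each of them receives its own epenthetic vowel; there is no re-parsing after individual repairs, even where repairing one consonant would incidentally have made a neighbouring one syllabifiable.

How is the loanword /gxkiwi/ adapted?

The consonants /g/, /x/ cannot be parsed into a legal (C)V(C) syllable (at most one coda consonant is licensed; onsets are limited to one consonant).
Each unlicensed consonant becomes the onset of a new syllable: /g/ → /gi/, /x/ → /xi/.

gixikiwi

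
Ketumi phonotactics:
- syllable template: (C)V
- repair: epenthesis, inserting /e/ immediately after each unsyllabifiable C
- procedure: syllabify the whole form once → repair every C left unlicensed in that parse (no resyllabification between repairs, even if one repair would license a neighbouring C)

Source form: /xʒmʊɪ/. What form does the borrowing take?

xeʒemʊɪ

Syllabifying with onset maximization leaves /x/, /ʒ/ stranded (no codas are permitted; onsets are limited to one consonant).
Inserting the epenthetic vowel yields /x/ → /xe/, /ʒ/ → /ʒe/.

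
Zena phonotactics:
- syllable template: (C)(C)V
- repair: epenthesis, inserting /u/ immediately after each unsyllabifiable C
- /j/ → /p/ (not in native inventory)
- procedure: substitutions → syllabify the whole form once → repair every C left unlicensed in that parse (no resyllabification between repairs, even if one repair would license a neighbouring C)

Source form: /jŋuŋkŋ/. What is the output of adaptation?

pŋuŋukuŋu

Substitution: /j/ → /p/, giving /pŋuŋkŋ/.
Syllabifying with onset maximization leaves /ŋ/, /k/, /ŋ/ stranded (no codas are permitted; onsets may contain at most 2 consonants).
Each unlicensed consonant becomes the onset of a new syllable: /ŋ/ → /ŋu/, /k/ → /ku/, /ŋ/ → /ŋu/.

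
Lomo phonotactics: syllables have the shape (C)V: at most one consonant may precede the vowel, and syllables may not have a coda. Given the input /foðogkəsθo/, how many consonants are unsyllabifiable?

Under (C)V, the unsyllabifiable consonants are /g/, /s/ (no codas are permitted; onsets are limited to one consonant).

2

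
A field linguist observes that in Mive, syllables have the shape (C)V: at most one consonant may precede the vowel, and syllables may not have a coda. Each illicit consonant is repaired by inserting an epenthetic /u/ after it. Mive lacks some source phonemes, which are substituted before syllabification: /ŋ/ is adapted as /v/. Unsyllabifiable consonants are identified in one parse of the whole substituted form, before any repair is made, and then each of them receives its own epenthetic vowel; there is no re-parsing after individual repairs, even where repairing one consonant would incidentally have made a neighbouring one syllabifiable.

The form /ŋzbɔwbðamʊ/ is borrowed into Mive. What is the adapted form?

vuzubɔwubuðamʊ

Substitution: /ŋ/ → /v/, giving /vzbɔwbðamʊ/.
Syllabifying with onset maximization leaves /v/, /z/, /w/, /b/ stranded (no codas are permitted; onsets are limited to one consonant).
Epenthesis after each stranded consonant: /v/ → /vu/, /z/ → /zu/, /w/ → /wu/, /b/ → /bu/.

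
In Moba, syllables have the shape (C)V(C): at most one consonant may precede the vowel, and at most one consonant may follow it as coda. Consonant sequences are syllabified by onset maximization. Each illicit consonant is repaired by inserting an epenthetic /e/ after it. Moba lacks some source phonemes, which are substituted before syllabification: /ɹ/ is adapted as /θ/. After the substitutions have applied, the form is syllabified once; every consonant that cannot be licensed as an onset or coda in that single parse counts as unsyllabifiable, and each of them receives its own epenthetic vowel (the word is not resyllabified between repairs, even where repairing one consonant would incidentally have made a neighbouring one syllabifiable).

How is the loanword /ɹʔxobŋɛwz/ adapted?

Substitution: /ɹ/ → /θ/, giving /θʔxobŋɛwz/.
The consonants /θ/, /ʔ/, /z/ cannot be parsed into a legal (C)V(C) syllable (at most one coda consonant is licensed; onsets are limited to one consonant).
Each unlicensed consonant becomes the onset of a new syllable: /θ/ → /θe/, /ʔ/ → /ʔe/, /z/ → /ze/.

θeʔexobŋɛwze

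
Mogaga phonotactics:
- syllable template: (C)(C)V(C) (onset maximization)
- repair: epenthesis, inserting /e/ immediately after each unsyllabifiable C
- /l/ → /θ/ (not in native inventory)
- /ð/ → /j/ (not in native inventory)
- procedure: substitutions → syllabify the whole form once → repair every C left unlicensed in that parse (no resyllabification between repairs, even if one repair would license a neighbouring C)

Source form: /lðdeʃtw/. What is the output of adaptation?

θejdeʃtewe

Substitution: /l/ → /θ/, /ð/ → /j/, giving /θjdeʃtw/.
The consonants /θ/, /t/, /w/ cannot be parsed into a legal (C)(C)V(C) syllable (at most one coda consonant is licensed; onsets may contain at most 2 consonants).
Epenthesis after each stranded consonant: /θ/ → /θe/, /t/ → /te/, /w/ → /we/.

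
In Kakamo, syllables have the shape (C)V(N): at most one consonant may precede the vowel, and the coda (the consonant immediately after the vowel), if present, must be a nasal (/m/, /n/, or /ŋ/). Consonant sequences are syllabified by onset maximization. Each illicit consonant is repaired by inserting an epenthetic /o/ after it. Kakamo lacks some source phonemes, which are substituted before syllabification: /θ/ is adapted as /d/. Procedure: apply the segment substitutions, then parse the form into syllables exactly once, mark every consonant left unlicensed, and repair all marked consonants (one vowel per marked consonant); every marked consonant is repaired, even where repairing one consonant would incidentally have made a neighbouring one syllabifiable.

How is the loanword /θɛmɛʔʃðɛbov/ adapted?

dɛmɛʔoʃoðɛbovo

Substitution: /θ/ → /d/, giving /dɛmɛʔʃðɛbov/.
Under (C)V(N), the unsyllabifiable consonants are /ʔ/, /ʃ/, /v/ (only a nasal (/m/, /n/, or /ŋ/) is licensed in coda position; onsets are limited to one consonant).
Epenthesis after each stranded consonant: /ʔ/ → /ʔo/, /ʃ/ → /ʃo/, /v/ → /vo/.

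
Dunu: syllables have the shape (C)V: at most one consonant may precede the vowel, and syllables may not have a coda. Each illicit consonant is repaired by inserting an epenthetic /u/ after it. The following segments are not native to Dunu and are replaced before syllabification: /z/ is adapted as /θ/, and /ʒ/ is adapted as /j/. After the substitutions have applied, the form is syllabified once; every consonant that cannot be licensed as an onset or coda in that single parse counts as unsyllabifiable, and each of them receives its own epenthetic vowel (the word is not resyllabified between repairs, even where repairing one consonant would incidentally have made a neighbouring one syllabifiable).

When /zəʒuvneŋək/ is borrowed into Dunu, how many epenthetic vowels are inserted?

2

After substitution the input is /θəjuvneŋək/.
The unsyllabifiable consonants are /v/, /k/; each receives one epenthetic vowel.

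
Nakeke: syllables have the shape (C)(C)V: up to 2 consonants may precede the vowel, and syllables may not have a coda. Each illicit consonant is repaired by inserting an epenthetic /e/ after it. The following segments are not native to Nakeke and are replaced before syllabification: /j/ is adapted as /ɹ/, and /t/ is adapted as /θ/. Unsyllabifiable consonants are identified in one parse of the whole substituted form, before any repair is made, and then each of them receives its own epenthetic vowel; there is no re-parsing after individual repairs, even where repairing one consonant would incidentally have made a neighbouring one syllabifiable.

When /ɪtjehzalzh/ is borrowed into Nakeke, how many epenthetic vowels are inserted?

After substitution the input is /ɪθɹehzalzh/.
The unsyllabifiable consonants are /l/, /z/, /h/; each receives one epenthetic vowel.

3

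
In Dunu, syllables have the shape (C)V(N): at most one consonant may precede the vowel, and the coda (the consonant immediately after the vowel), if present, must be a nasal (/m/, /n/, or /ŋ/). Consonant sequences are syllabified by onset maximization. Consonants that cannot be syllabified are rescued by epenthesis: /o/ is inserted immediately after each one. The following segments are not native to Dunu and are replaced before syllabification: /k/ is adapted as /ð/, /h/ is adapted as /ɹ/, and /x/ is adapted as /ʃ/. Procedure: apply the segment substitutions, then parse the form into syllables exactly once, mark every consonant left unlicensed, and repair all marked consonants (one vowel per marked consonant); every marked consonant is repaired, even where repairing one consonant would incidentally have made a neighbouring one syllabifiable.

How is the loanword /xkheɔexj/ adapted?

ʃoðoɹeɔeʃojo

Substitution: /x/ → /ʃ/, /k/ → /ð/, /h/ → /ɹ/, giving /ʃðɹeɔeʃj/.
The consonants /ʃ/, /ð/, /ʃ/, /j/ cannot be parsed into a legal (C)V(N) syllable (only a nasal (/m/, /n/, or /ŋ/) is licensed in coda position; onsets are limited to one consonant).
Inserting the epenthetic vowel yields /ʃ/ → /ʃo/, /ð/ → /ðo/, /ʃ/ → /ʃo/, /j/ → /jo/.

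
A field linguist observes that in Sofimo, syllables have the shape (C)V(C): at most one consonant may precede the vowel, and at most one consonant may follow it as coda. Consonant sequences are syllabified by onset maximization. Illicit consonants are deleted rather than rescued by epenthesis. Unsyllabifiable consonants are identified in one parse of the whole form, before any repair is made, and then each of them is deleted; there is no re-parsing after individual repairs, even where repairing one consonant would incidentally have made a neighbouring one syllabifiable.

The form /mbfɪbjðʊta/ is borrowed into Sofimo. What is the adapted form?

The consonants /m/, /b/, /j/ cannot be parsed into a legal (C)V(C) syllable (at most one coda consonant is licensed; onsets are limited to one consonant).
Deletion applies to /m/, /b/, /j/.

fɪbðʊta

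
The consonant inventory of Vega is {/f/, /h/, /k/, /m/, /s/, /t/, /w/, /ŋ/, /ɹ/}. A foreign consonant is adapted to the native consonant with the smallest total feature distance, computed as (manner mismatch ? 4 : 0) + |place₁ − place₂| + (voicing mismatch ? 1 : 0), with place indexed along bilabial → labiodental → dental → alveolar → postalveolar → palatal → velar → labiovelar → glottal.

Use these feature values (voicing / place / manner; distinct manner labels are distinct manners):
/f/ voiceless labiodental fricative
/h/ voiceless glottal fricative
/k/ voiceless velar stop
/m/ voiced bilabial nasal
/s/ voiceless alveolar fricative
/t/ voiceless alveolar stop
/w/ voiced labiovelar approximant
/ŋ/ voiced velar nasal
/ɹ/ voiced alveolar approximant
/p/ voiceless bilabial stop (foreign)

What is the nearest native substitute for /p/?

/t/ is closest: same manner (stop), place distance 3 (bilabial→alveolar), same voicing; total 3. Next closest is /f/ at distance 5.

t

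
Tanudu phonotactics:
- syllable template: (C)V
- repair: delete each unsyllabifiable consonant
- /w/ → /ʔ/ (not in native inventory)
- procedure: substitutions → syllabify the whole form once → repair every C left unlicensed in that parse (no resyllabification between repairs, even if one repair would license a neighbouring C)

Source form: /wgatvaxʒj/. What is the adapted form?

gava

Substitution: /w/ → /ʔ/, giving /ʔgatvaxʒj/.
Under (C)V, the unsyllabifiable consonants are /ʔ/, /t/, /x/, /ʒ/, /j/ (no codas are permitted; onsets are limited to one consonant).
Each unlicensed consonant is deleted: /ʔ/, /t/, /x/, /ʒ/, /j/.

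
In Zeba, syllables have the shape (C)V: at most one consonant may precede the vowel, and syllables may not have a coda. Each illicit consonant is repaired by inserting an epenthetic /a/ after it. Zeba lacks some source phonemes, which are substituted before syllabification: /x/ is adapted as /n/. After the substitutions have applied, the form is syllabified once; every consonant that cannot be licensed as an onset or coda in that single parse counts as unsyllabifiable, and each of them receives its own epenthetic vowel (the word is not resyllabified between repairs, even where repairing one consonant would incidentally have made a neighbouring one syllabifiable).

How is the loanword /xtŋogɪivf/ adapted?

Substitution: /x/ → /n/, giving /ntŋogɪivf/.
Syllabifying with onset maximization leaves /n/, /t/, /v/, /f/ stranded (no codas are permitted; onsets are limited to one consonant).
Inserting the epenthetic vowel yields /n/ → /na/, /t/ → /ta/, /v/ → /va/, /f/ → /fa/.

nataŋogɪivafa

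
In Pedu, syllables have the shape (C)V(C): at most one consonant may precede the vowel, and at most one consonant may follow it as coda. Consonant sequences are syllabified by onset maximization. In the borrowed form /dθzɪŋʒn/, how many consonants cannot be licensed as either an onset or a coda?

Under (C)V(C), the unsyllabifiable consonants are /d/, /θ/, /ʒ/, /n/ (at most one coda consonant is licensed; onsets are limited to one consonant).

4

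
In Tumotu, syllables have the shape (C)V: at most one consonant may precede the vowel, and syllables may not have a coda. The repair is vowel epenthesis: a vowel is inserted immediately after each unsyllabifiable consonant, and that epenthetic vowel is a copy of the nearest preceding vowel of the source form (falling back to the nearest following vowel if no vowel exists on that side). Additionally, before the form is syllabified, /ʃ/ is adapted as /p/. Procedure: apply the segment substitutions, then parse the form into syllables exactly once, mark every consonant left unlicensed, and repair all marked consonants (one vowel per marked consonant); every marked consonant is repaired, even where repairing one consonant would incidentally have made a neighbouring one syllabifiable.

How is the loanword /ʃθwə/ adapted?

pəθəwə

Substitution: /ʃ/ → /p/, giving /pθwə/.
Syllabifying with onset maximization leaves /p/, /θ/ stranded (no codas are permitted; onsets are limited to one consonant).
Inserting the epenthetic vowel yields /p/ → /pə/, /θ/ → /θə/.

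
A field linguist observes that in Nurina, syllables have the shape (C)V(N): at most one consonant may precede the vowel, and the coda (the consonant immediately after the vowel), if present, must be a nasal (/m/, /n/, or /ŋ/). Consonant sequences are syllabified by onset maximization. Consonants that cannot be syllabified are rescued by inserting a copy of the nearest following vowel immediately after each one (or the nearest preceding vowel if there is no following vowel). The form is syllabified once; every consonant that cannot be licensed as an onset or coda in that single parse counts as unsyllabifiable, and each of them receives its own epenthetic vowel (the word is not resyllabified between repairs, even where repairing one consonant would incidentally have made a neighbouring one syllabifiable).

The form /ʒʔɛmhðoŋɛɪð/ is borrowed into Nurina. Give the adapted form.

The consonants /ʒ/, /h/, /ð/ cannot be parsed into a legal (C)V(N) syllable (only a nasal (/m/, /n/, or /ŋ/) is licensed in coda position; onsets are limited to one consonant).
Inserting the epenthetic vowel yields /ʒ/ → /ʒɛ/, /h/ → /ho/, /ð/ → /ðɪ/.

ʒɛʔɛmhoðoŋɛɪðɪ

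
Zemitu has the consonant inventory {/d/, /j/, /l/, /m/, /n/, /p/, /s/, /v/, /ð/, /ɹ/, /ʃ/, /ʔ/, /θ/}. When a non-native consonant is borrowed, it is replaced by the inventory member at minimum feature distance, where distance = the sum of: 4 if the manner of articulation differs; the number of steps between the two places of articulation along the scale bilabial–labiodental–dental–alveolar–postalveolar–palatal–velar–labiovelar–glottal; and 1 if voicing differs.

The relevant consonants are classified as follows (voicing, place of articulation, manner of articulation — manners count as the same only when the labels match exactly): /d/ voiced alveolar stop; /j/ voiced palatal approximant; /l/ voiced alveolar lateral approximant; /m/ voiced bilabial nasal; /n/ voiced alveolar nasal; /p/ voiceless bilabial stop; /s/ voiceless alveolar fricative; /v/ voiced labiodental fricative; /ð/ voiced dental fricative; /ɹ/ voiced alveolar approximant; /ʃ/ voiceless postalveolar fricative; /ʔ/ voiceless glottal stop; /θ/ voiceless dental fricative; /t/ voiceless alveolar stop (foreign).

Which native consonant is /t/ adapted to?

/d/ is closest: same manner (stop), place distance 0 (alveolar→alveolar), voicing differs (+1); total 1. Next closest is /p/ at distance 3.

d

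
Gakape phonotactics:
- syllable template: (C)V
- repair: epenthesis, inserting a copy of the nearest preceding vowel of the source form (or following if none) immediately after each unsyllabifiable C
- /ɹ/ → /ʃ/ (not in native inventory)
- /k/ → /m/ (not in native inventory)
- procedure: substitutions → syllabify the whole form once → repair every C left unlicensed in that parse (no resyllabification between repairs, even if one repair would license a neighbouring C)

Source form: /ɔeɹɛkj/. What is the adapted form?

Substitution: /ɹ/ → /ʃ/, /k/ → /m/, giving /ɔeʃɛmj/.
Under (C)V, the unsyllabifiable consonants are /m/, /j/ (no codas are permitted; onsets are limited to one consonant).
Epenthesis after each stranded consonant: /m/ → /mɛ/, /j/ → /jɛ/.

ɔeʃɛmɛjɛ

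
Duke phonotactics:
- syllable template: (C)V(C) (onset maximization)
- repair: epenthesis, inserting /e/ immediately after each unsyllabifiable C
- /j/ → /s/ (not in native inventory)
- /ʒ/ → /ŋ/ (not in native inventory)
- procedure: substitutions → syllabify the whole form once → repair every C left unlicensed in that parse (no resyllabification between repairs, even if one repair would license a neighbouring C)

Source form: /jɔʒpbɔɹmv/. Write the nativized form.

sɔŋpebɔɹmeve

Substitution: /j/ → /s/, /ʒ/ → /ŋ/, giving /sɔŋpbɔɹmv/.
Under (C)V(C), the unsyllabifiable consonants are /p/, /m/, /v/ (at most one coda consonant is licensed; onsets are limited to one consonant).
Inserting the epenthetic vowel yields /p/ → /pe/, /m/ → /me/, /v/ → /ve/.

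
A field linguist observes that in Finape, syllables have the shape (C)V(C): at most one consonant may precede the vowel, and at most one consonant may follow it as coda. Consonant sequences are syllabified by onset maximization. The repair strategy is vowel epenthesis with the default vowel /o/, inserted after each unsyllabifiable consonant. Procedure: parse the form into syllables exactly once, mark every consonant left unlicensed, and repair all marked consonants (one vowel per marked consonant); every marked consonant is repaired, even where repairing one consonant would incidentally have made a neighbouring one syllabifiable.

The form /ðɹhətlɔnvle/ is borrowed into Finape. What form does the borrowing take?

Syllabifying with onset maximization leaves /ð/, /ɹ/, /v/ stranded (at most one coda consonant is licensed; onsets are limited to one consonant).
Inserting the epenthetic vowel yields /ð/ → /ðo/, /ɹ/ → /ɹo/, /v/ → /vo/.

ðoɹohətlɔnvole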